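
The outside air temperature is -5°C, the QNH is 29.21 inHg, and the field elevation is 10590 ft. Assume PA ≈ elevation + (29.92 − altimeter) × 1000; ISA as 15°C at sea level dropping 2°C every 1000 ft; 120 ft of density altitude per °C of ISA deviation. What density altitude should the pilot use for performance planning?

11612 ft

Pressure altitude = 10590 + (29.92 − 29.21) × 1000 = 10590 + (+710) = 11300 ft.
ISA temperature at 11300 ft = 15 − 2 × (11300/1000) = -7.6°C.
ISA deviation = -5 − (-7.6) = +2.6°C.
Density altitude = 11300 + 120 × (2.6) = 11612 ft.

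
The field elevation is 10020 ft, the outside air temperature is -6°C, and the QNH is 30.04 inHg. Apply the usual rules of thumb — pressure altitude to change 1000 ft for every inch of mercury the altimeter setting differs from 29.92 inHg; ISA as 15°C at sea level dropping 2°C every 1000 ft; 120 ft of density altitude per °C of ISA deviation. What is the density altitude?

9756 ft

Pressure altitude = 10020 + (29.92 − 30.04) × 1000 = 10020 + (-120) = 9900 ft.
ISA temperature at 9900 ft = 15 − 2 × (9900/1000) = -4.8°C.
ISA deviation = -6 − (-4.8) = -1.2°C.
Density altitude = 9900 + 120 × (-1.2) = 9756 ft.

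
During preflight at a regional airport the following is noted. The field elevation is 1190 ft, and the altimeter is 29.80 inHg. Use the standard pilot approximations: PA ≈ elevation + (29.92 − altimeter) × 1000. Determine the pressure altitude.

1310 ft

Pressure correction = (29.92 − 29.80) × 1000 = +120 ft.
Pressure altitude = 1190 + (+120) = 1310 ft.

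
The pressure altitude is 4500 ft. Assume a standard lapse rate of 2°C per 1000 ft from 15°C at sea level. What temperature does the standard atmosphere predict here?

ISA temperature = 15 − 2 × (4500/1000) = 15 − 9 = 6°C.

6°C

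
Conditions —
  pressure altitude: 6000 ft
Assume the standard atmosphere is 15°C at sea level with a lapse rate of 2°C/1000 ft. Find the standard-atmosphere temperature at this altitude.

ISA temperature = 15 − 2 × (6000/1000) = 15 − 12 = 3°C.

3°C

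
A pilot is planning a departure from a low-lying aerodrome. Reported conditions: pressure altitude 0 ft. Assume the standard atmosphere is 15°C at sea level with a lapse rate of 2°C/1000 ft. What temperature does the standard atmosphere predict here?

ISA temperature = 15 − 2 × (0/1000) = 15 − 0 = 15°C.

15°C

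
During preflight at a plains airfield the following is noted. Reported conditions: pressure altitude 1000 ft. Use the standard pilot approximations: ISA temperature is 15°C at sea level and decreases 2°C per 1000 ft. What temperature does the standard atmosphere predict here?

ISA temperature = 15 − 2 × (1000/1000) = 15 − 2 = 13°C.

13°C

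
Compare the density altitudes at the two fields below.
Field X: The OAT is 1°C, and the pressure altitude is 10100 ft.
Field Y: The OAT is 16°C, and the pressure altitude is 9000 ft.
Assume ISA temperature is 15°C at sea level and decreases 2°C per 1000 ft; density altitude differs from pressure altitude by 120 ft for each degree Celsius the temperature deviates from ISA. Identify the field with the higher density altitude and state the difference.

Field Y by 436 ft

Field X: ISA temp = -5.2°C, deviation +6.2°C, DA = 10100 + 120 × 6.2 = 10844 ft.
Field Y: ISA temp = -3°C, deviation +19°C, DA = 9000 + 120 × 19 = 11280 ft.
Field Y is higher by 11280 − 10844 = 436 ft.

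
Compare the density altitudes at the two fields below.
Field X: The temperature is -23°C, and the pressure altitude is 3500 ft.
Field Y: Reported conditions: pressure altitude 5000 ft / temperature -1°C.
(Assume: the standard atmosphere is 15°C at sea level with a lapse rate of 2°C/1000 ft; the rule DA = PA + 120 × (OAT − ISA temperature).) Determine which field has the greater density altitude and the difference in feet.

Field Y by 4500 ft

Field X: ISA temp = 8°C, deviation -31°C, DA = 3500 + 120 × (-31) = -220 ft.
Field Y: ISA temp = 5°C, deviation -6°C, DA = 5000 + 120 × (-6) = 4280 ft.
Field Y is higher by 4280 − (-220) = 4500 ft.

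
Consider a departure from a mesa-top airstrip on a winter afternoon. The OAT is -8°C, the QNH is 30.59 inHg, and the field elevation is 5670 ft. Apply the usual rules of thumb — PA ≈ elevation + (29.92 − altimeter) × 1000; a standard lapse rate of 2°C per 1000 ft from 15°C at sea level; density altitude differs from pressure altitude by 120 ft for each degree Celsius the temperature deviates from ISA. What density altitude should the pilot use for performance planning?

Pressure altitude = 5670 + (29.92 − 30.59) × 1000 = 5670 + (-670) = 5000 ft.
ISA temperature at 5000 ft = 15 − 2 × (5000/1000) = 5°C.
ISA deviation = -8 − 5 = -13°C.
Density altitude = 5000 + 120 × (-13) = 3440 ft.

3440 ft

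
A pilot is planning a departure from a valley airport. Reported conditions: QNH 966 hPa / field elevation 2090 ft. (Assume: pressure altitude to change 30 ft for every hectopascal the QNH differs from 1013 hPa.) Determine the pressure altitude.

Pressure correction = (1013 − 966) × 30 = +1410 ft.
Pressure altitude = 2090 + (+1410) = 3500 ft.

3500 ft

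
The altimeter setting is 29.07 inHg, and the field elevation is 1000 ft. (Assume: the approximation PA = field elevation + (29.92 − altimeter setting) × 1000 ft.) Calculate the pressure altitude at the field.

1850 ft

Pressure correction = (29.92 − 29.07) × 1000 = +850 ft.
Pressure altitude = 1000 + (+850) = 1850 ft.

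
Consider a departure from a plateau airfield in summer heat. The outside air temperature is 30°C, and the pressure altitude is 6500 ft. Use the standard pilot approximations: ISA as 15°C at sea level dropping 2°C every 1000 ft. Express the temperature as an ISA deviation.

ISA temperature at 6500 ft = 15 − 2 × (6500/1000) = 2°C.
Deviation = OAT − ISA = 30 − 2 = +28°C.

ISA+28°C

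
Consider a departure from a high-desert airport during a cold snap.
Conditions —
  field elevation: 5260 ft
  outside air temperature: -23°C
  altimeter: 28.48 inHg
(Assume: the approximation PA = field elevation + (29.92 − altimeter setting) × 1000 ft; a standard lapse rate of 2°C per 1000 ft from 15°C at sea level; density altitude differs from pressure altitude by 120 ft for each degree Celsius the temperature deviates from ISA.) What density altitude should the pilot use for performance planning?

Pressure altitude = 5260 + (29.92 − 28.48) × 1000 = 5260 + (+1440) = 6700 ft.
ISA temperature at 6700 ft = 15 − 2 × (6700/1000) = 1.6°C.
ISA deviation = -23 − 1.6 = -24.6°C.
Density altitude = 6700 + 120 × (-24.6) = 3748 ft.

3748 ft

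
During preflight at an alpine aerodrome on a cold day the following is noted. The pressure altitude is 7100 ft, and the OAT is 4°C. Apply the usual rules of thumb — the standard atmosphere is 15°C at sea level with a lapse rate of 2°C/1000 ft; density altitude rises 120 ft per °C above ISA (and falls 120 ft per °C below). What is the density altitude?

7484 ft

ISA temperature at 7100 ft = 15 − 2 × (7100/1000) = 0.8°C.
ISA deviation = 4 − 0.8 = +3.2°C.
Density altitude = 7100 + 120 × (3.2) = 7100 + (+384) = 7484 ft.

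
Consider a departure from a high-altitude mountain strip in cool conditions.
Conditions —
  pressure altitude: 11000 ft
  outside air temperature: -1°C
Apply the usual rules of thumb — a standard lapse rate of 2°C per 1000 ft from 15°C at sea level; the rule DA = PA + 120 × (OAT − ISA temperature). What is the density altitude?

11720 ft

ISA temperature at 11000 ft = 15 − 2 × (11000/1000) = -7°C.
ISA deviation = -1 − (-7) = +6°C.
Density altitude = 11000 + 120 × (6) = 11000 + (+720) = 11720 ft.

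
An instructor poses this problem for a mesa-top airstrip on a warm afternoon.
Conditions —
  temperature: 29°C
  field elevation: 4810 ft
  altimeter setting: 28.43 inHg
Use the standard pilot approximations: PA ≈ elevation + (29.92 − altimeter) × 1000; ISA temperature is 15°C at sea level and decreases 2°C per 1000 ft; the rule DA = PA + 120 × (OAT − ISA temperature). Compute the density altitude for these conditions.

Pressure altitude = 4810 + (29.92 − 28.43) × 1000 = 4810 + (+1490) = 6300 ft.
ISA temperature at 6300 ft = 15 − 2 × (6300/1000) = 2.4°C.
ISA deviation = 29 − 2.4 = +26.6°C.
Density altitude = 6300 + 120 × (26.6) = 9492 ft.

9492 ft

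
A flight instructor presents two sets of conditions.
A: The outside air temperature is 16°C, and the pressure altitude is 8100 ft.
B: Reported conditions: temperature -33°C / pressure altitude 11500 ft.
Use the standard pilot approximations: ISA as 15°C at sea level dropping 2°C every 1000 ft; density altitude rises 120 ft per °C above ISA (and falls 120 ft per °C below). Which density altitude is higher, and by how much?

A by 1664 ft

A: ISA temp = -1.2°C, deviation +17.2°C, DA = 8100 + 120 × 17.2 = 10164 ft.
B: ISA temp = -8°C, deviation -25°C, DA = 11500 + 120 × (-25) = 8500 ft.
A is higher by 10164 − 8500 = 1664 ft.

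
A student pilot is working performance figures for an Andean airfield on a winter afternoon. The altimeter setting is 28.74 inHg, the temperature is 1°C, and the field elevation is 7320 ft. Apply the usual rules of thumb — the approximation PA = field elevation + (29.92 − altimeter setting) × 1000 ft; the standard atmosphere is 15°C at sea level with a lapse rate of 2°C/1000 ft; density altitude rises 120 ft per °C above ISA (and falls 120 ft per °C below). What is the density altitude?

8860 ft

Pressure altitude = 7320 + (29.92 − 28.74) × 1000 = 7320 + (+1180) = 8500 ft.
ISA temperature at 8500 ft = 15 − 2 × (8500/1000) = -2°C.
ISA deviation = 1 − (-2) = +3°C.
Density altitude = 8500 + 120 × (3) = 8860 ft.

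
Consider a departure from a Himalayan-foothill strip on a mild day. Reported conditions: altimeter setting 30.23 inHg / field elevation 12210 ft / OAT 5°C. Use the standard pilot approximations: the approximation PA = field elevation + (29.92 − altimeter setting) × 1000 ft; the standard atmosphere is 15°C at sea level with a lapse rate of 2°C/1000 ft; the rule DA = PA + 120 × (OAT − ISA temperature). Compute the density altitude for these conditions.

13556 ft

Pressure altitude = 12210 + (29.92 − 30.23) × 1000 = 12210 + (-310) = 11900 ft.
ISA temperature at 11900 ft = 15 − 2 × (11900/1000) = -8.8°C.
ISA deviation = 5 − (-8.8) = +13.8°C.
Density altitude = 11900 + 120 × (13.8) = 13556 ft.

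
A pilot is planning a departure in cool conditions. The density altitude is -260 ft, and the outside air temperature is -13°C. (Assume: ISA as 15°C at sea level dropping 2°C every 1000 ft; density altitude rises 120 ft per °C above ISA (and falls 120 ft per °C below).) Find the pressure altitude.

DA = PA + 120 × (OAT − (15 − 2·PA/1000)) = PA + 120·OAT − 1800 + 0.24·PA = 1.24·PA + 120·OAT − 1800.
So 1.24·PA = -260 − 120 × (-13) + 1800 = 3100.
PA = 3100 / 1.24 = 2500 ft.

2500 ft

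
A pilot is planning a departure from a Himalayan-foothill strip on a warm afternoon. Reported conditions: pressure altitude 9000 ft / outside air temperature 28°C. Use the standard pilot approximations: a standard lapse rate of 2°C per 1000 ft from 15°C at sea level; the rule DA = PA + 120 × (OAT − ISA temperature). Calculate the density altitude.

12720 ft

ISA temperature at 9000 ft = 15 − 2 × (9000/1000) = -3°C.
ISA deviation = 28 − (-3) = +31°C.
Density altitude = 9000 + 120 × (31) = 9000 + (+3720) = 12720 ft.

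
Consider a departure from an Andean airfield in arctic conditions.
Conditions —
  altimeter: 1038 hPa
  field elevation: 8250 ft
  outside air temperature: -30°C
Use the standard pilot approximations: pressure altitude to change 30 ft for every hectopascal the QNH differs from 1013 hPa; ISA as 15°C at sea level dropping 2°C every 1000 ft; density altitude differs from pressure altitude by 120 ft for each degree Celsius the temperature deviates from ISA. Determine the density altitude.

3900 ft

Pressure altitude = 8250 + (1013 − 1038) × 30 = 8250 + (-750) = 7500 ft.
ISA temperature at 7500 ft = 15 − 2 × (7500/1000) = 0°C.
ISA deviation = -30 − 0 = -30°C.
Density altitude = 7500 + 120 × (-30) = 3900 ft.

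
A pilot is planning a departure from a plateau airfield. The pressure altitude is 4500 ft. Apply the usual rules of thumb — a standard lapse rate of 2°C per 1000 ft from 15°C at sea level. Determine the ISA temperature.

6°C

ISA temperature = 15 − 2 × (4500/1000) = 15 − 9 = 6°C.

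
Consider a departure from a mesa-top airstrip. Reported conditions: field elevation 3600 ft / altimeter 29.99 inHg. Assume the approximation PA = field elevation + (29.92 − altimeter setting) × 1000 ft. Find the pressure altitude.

3530 ft

Pressure correction = (29.92 − 29.99) × 1000 = -70 ft.
Pressure altitude = 3600 + (-70) = 3530 ft.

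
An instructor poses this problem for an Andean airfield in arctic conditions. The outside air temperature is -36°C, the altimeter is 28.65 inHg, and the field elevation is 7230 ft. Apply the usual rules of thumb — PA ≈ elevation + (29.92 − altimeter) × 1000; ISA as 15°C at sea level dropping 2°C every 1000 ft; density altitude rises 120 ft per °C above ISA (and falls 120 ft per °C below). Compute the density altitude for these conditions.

4420 ft

Pressure altitude = 7230 + (29.92 − 28.65) × 1000 = 7230 + (+1270) = 8500 ft.
ISA temperature at 8500 ft = 15 − 2 × (8500/1000) = -2°C.
ISA deviation = -36 − (-2) = -34°C.
Density altitude = 8500 + 120 × (-34) = 4420 ft.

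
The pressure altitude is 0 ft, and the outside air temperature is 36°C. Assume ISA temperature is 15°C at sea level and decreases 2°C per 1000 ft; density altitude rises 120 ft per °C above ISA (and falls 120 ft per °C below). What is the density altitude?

2520 ft

ISA temperature at 0 ft = 15 − 2 × (0/1000) = 15°C.
ISA deviation = 36 − 15 = +21°C.
Density altitude = 0 + 120 × (21) = 0 + (+2520) = 2520 ft.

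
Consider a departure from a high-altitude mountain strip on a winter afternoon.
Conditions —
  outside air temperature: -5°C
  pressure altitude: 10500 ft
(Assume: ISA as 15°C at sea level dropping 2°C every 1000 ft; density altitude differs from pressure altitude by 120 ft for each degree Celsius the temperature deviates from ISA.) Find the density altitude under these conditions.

ISA temperature at 10500 ft = 15 − 2 × (10500/1000) = -6°C.
ISA deviation = -5 − (-6) = +1°C.
Density altitude = 10500 + 120 × (1) = 10500 + (+120) = 10620 ft.

10620 ft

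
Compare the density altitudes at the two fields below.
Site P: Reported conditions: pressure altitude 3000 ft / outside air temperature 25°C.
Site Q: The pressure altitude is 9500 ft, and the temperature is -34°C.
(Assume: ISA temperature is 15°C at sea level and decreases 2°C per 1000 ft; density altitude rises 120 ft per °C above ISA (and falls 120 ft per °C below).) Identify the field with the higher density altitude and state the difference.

Site Q by 980 ft

Site P: ISA temp = 9°C, deviation +16°C, DA = 3000 + 120 × 16 = 4920 ft.
Site Q: ISA temp = -4°C, deviation -30°C, DA = 9500 + 120 × (-30) = 5900 ft.
Site Q is higher by 5900 − 4920 = 980 ft.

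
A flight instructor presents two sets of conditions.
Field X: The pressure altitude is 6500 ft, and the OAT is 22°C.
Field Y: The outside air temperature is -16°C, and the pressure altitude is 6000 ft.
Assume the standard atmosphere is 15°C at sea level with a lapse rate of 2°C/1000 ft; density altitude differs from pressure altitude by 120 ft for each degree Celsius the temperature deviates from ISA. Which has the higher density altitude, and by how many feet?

Field X: ISA temp = 2°C, deviation +20°C, DA = 6500 + 120 × 20 = 8900 ft.
Field Y: ISA temp = 3°C, deviation -19°C, DA = 6000 + 120 × (-19) = 3720 ft.
Field X is higher by 8900 − 3720 = 5180 ft.

Field X by 5180 ft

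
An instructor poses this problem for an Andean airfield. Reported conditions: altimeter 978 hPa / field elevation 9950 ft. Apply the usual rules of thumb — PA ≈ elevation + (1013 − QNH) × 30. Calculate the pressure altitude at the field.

11000 ft

Pressure correction = (1013 − 978) × 30 = +1050 ft.
Pressure altitude = 9950 + (+1050) = 11000 ft.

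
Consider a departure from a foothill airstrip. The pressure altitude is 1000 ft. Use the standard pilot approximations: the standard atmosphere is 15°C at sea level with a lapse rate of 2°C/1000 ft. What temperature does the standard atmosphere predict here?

13°C

ISA temperature = 15 − 2 × (1000/1000) = 15 − 2 = 13°C.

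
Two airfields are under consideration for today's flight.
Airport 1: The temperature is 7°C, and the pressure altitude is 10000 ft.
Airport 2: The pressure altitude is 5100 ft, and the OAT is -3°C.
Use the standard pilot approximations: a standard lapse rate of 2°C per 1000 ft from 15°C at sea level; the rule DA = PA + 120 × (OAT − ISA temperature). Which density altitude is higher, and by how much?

Airport 1: ISA temp = -5°C, deviation +12°C, DA = 10000 + 120 × 12 = 11440 ft.
Airport 2: ISA temp = 4.8°C, deviation -7.8°C, DA = 5100 + 120 × (-7.8) = 4164 ft.
Airport 1 is higher by 11440 − 4164 = 7276 ft.

Airport 1 by 7276 ft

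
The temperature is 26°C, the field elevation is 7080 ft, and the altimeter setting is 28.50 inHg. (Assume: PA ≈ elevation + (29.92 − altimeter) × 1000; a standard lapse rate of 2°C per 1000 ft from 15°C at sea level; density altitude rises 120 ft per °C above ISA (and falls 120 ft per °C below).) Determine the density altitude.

11860 ft

Pressure altitude = 7080 + (29.92 − 28.50) × 1000 = 7080 + (+1420) = 8500 ft.
ISA temperature at 8500 ft = 15 − 2 × (8500/1000) = -2°C.
ISA deviation = 26 − (-2) = +28°C.
Density altitude = 8500 + 120 × (28) = 11860 ft.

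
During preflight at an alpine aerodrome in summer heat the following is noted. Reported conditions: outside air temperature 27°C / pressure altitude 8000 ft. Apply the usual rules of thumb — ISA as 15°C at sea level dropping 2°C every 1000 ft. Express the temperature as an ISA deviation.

ISA temperature at 8000 ft = 15 − 2 × (8000/1000) = -1°C.
Deviation = OAT − ISA = 27 − (-1) = +28°C.

ISA+28°C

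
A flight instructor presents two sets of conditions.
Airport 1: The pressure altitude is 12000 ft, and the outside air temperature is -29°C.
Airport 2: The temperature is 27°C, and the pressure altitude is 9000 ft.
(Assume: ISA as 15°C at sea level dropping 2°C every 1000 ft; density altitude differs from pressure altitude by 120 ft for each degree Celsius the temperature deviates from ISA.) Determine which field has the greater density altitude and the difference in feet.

Airport 2 by 3000 ft

Airport 1: ISA temp = -9°C, deviation -20°C, DA = 12000 + 120 × (-20) = 9600 ft.
Airport 2: ISA temp = -3°C, deviation +30°C, DA = 9000 + 120 × 30 = 12600 ft.
Airport 2 is higher by 12600 − 9600 = 3000 ft.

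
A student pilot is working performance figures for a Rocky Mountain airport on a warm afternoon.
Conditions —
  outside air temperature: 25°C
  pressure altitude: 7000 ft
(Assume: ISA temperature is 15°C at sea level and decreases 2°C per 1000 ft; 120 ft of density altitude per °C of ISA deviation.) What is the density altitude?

ISA temperature at 7000 ft = 15 − 2 × (7000/1000) = 1°C.
ISA deviation = 25 − 1 = +24°C.
Density altitude = 7000 + 120 × (24) = 7000 + (+2880) = 9880 ft.

9880 ft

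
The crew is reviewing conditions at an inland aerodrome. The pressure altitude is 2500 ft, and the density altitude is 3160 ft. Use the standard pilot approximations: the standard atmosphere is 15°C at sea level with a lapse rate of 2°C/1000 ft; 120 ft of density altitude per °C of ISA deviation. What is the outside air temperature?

15.5°C

Density altitude − pressure altitude = 3160 − 2500 = +660 ft.
At 120 ft/°C that is an ISA deviation of 660/120 = +5.5°C.
ISA temperature at 2500 ft = 15 − 2 × (2500/1000) = 10°C.
OAT = ISA + deviation = 10 + (+5.5) = 15.5°C.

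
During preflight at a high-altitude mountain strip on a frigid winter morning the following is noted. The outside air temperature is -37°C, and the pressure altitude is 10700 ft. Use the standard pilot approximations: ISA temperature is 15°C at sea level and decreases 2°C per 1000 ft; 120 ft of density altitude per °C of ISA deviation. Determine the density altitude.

7028 ft

ISA temperature at 10700 ft = 15 − 2 × (10700/1000) = -6.4°C.
ISA deviation = -37 − (-6.4) = -30.6°C.
Density altitude = 10700 + 120 × (-30.6) = 10700 + (-3672) = 7028 ft.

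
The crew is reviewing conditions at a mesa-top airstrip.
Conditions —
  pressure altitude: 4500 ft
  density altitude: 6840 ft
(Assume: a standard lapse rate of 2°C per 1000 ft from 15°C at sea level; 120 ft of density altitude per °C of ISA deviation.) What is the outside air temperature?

25.5°C

Density altitude − pressure altitude = 6840 − 4500 = +2340 ft.
At 120 ft/°C that is an ISA deviation of 2340/120 = +19.5°C.
ISA temperature at 4500 ft = 15 − 2 × (4500/1000) = 6°C.
OAT = ISA + deviation = 6 + (+19.5) = 25.5°C.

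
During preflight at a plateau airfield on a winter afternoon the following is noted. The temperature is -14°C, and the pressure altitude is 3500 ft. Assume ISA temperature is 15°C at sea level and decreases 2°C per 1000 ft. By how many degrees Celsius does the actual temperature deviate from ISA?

ISA-22°C

ISA temperature at 3500 ft = 15 − 2 × (3500/1000) = 8°C.
Deviation = OAT − ISA = -14 − 8 = -22°C.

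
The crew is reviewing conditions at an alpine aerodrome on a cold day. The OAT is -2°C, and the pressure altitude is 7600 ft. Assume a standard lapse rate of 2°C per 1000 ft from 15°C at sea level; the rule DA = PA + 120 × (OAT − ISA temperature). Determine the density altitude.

7384 ft

ISA temperature at 7600 ft = 15 − 2 × (7600/1000) = -0.2°C.
ISA deviation = -2 − (-0.2) = -1.8°C.
Density altitude = 7600 + 120 × (-1.8) = 7600 + (-216) = 7384 ft.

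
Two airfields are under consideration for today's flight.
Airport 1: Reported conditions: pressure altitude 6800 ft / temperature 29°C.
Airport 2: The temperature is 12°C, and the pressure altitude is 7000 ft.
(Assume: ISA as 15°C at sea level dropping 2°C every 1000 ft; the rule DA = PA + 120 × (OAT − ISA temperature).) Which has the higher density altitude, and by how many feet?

Airport 1: ISA temp = 1.4°C, deviation +27.6°C, DA = 6800 + 120 × 27.6 = 10112 ft.
Airport 2: ISA temp = 1°C, deviation +11°C, DA = 7000 + 120 × 11 = 8320 ft.
Airport 1 is higher by 10112 − 8320 = 1792 ft.

Airport 1 by 1792 ft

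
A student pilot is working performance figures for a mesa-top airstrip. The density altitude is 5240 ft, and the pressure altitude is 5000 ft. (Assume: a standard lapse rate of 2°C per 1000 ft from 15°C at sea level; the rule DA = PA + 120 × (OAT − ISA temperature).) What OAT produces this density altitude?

Density altitude − pressure altitude = 5240 − 5000 = +240 ft.
At 120 ft/°C that is an ISA deviation of 240/120 = +2°C.
ISA temperature at 5000 ft = 15 − 2 × (5000/1000) = 5°C.
OAT = ISA + deviation = 5 + (+2) = 7°C.

7°C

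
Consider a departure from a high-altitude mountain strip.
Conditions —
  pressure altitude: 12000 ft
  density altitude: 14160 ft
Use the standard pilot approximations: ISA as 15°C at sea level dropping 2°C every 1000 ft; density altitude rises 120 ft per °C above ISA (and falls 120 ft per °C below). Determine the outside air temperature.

9°C

Density altitude − pressure altitude = 14160 − 12000 = +2160 ft.
At 120 ft/°C that is an ISA deviation of 2160/120 = +18°C.
ISA temperature at 12000 ft = 15 − 2 × (12000/1000) = -9°C.
OAT = ISA + deviation = -9 + (+18) = 9°C.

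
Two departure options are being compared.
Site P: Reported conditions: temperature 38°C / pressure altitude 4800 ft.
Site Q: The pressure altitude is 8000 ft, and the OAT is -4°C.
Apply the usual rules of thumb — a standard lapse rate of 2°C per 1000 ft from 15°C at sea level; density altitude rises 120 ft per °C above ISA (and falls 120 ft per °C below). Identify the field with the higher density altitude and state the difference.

Site P: ISA temp = 5.4°C, deviation +32.6°C, DA = 4800 + 120 × 32.6 = 8712 ft.
Site Q: ISA temp = -1°C, deviation -3°C, DA = 8000 + 120 × (-3) = 7640 ft.
Site P is higher by 8712 − 7640 = 1072 ft.

Site P by 1072 ft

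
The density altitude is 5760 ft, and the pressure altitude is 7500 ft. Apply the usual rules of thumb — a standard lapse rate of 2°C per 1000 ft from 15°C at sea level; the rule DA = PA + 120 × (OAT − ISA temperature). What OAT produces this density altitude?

-14.5°C

Density altitude − pressure altitude = 5760 − 7500 = -1740 ft.
At 120 ft/°C that is an ISA deviation of -1740/120 = -14.5°C.
ISA temperature at 7500 ft = 15 − 2 × (7500/1000) = 0°C.
OAT = ISA + deviation = 0 + (-14.5) = -14.5°C.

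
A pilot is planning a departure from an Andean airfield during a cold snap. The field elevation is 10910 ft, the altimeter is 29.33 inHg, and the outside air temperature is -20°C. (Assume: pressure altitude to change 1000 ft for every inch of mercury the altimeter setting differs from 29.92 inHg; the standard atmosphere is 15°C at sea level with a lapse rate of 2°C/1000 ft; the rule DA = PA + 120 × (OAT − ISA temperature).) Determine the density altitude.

10060 ft

Pressure altitude = 10910 + (29.92 − 29.33) × 1000 = 10910 + (+590) = 11500 ft.
ISA temperature at 11500 ft = 15 − 2 × (11500/1000) = -8°C.
ISA deviation = -20 − (-8) = -12°C.
Density altitude = 11500 + 120 × (-12) = 10060 ft.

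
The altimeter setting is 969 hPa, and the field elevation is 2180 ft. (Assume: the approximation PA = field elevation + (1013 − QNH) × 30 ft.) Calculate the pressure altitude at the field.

Pressure correction = (1013 − 969) × 30 = +1320 ft.
Pressure altitude = 2180 + (+1320) = 3500 ft.

3500 ft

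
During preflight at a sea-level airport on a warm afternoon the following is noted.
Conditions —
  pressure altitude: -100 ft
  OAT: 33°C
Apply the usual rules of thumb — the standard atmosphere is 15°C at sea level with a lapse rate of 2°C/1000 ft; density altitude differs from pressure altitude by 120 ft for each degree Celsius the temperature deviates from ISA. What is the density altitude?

2036 ft

ISA temperature at -100 ft = 15 − 2 × (-100/1000) = 15.2°C.
ISA deviation = 33 − 15.2 = +17.8°C.
Density altitude = -100 + 120 × (17.8) = -100 + (+2136) = 2036 ft.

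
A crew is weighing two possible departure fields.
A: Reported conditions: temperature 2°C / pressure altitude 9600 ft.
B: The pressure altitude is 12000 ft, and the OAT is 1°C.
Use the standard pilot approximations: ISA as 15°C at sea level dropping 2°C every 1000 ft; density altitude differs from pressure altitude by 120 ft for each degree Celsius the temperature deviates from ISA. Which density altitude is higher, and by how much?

B by 2856 ft

A: ISA temp = -4.2°C, deviation +6.2°C, DA = 9600 + 120 × 6.2 = 10344 ft.
B: ISA temp = -9°C, deviation +10°C, DA = 12000 + 120 × 10 = 13200 ft.
B is higher by 13200 − 10344 = 2856 ft.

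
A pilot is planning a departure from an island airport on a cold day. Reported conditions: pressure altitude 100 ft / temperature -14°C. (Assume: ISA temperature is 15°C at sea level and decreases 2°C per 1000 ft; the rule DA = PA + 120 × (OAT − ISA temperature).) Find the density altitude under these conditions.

ISA temperature at 100 ft = 15 − 2 × (100/1000) = 14.8°C.
ISA deviation = -14 − 14.8 = -28.8°C.
Density altitude = 100 + 120 × (-28.8) = 100 + (-3456) = -3356 ft.

-3356 ft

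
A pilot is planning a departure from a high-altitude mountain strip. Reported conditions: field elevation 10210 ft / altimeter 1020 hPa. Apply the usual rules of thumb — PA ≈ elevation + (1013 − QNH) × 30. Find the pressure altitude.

10000 ft

Pressure correction = (1013 − 1020) × 30 = -210 ft.
Pressure altitude = 10210 + (-210) = 10000 ft.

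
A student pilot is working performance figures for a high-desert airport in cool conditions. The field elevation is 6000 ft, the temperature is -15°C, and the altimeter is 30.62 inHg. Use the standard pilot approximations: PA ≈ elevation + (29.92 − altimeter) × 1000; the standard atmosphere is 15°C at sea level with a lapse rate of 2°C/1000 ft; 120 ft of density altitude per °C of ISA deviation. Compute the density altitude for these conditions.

2972 ft

Pressure altitude = 6000 + (29.92 − 30.62) × 1000 = 6000 + (-700) = 5300 ft.
ISA temperature at 5300 ft = 15 − 2 × (5300/1000) = 4.4°C.
ISA deviation = -15 − 4.4 = -19.4°C.
Density altitude = 5300 + 120 × (-19.4) = 2972 ft.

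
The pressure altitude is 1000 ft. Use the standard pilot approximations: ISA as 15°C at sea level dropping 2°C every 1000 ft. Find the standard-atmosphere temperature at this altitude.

13°C

ISA temperature = 15 − 2 × (1000/1000) = 15 − 2 = 13°C.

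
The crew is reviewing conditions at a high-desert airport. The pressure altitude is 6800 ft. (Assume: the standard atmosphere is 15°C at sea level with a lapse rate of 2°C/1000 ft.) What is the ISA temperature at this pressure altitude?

ISA temperature = 15 − 2 × (6800/1000) = 15 − 13.6 = 1.4°C.

1.4°C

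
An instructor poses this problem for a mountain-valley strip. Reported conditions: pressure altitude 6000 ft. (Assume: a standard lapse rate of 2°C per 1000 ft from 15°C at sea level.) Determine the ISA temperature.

3°C

ISA temperature = 15 − 2 × (6000/1000) = 15 − 12 = 3°C.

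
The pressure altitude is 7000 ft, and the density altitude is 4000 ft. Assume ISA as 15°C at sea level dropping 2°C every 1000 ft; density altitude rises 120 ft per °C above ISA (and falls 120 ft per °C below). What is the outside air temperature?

Density altitude − pressure altitude = 4000 − 7000 = -3000 ft.
At 120 ft/°C that is an ISA deviation of -3000/120 = -25°C.
ISA temperature at 7000 ft = 15 − 2 × (7000/1000) = 1°C.
OAT = ISA + deviation = 1 + (-25) = -24°C.

-24°C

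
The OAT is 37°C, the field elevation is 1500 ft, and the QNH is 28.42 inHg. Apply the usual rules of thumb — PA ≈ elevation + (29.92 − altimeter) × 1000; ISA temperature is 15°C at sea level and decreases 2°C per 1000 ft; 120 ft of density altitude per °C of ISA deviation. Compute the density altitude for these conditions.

6360 ft

Pressure altitude = 1500 + (29.92 − 28.42) × 1000 = 1500 + (+1500) = 3000 ft.
ISA temperature at 3000 ft = 15 − 2 × (3000/1000) = 9°C.
ISA deviation = 37 − 9 = +28°C.
Density altitude = 3000 + 120 × (28) = 6360 ft.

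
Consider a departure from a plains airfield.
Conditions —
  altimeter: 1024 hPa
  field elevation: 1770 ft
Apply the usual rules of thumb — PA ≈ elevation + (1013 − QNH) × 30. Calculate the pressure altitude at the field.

Pressure correction = (1013 − 1024) × 30 = -330 ft.
Pressure altitude = 1770 + (-330) = 1440 ft.

1440 ft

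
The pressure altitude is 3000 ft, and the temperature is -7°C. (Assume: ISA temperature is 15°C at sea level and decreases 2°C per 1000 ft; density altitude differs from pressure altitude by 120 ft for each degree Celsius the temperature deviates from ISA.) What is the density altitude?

ISA temperature at 3000 ft = 15 − 2 × (3000/1000) = 9°C.
ISA deviation = -7 − 9 = -16°C.
Density altitude = 3000 + 120 × (-16) = 3000 + (-1920) = 1080 ft.

1080 ft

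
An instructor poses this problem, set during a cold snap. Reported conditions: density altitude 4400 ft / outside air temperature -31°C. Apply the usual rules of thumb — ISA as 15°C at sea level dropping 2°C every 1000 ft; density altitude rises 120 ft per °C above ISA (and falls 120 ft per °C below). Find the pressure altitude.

8000 ft

DA = PA + 120 × (OAT − (15 − 2·PA/1000)) = PA + 120·OAT − 1800 + 0.24·PA = 1.24·PA + 120·OAT − 1800.
So 1.24·PA = 4400 − 120 × (-31) + 1800 = 9920.
PA = 9920 / 1.24 = 8000 ft.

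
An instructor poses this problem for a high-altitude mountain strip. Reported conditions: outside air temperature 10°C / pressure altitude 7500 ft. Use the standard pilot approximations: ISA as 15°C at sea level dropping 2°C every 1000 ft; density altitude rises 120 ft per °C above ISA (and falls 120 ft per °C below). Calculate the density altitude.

8700 ft

ISA temperature at 7500 ft = 15 − 2 × (7500/1000) = 0°C.
ISA deviation = 10 − 0 = +10°C.
Density altitude = 7500 + 120 × (10) = 7500 + (+1200) = 8700 ft.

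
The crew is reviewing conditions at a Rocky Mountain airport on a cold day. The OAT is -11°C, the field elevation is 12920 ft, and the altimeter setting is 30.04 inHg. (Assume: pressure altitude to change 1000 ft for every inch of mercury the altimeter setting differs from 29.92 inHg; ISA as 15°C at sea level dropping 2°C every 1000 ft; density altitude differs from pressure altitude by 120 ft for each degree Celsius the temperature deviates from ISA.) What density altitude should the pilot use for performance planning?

12752 ft

Pressure altitude = 12920 + (29.92 − 30.04) × 1000 = 12920 + (-120) = 12800 ft.
ISA temperature at 12800 ft = 15 − 2 × (12800/1000) = -10.6°C.
ISA deviation = -11 − (-10.6) = -0.4°C.
Density altitude = 12800 + 120 × (-0.4) = 12752 ft.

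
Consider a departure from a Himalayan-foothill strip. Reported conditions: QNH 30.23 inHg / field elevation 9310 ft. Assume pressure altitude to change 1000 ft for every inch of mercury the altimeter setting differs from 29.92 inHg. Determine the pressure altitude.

9000 ft

Pressure correction = (29.92 − 30.23) × 1000 = -310 ft.
Pressure altitude = 9310 + (-310) = 9000 ft.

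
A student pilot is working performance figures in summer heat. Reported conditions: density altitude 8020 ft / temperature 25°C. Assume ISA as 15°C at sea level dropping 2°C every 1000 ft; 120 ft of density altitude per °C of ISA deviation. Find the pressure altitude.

DA = PA + 120 × (OAT − (15 − 2·PA/1000)) = PA + 120·OAT − 1800 + 0.24·PA = 1.24·PA + 120·OAT − 1800.
So 1.24·PA = 8020 − 120 × 25 + 1800 = 6820.
PA = 6820 / 1.24 = 5500 ft.

5500 ft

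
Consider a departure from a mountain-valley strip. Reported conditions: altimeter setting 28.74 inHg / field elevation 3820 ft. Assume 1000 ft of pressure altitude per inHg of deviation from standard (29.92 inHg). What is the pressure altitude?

5000 ft

Pressure correction = (29.92 − 28.74) × 1000 = +1180 ft.
Pressure altitude = 3820 + (+1180) = 5000 ft.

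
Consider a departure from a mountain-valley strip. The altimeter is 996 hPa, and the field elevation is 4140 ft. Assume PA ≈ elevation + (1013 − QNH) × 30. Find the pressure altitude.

Pressure correction = (1013 − 996) × 30 = +510 ft.
Pressure altitude = 4140 + (+510) = 4650 ft.

4650 ft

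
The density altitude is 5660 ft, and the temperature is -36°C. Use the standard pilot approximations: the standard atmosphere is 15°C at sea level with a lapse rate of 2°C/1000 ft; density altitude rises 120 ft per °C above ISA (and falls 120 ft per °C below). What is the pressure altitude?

9500 ft

DA = PA + 120 × (OAT − (15 − 2·PA/1000)) = PA + 120·OAT − 1800 + 0.24·PA = 1.24·PA + 120·OAT − 1800.
So 1.24·PA = 5660 − 120 × (-36) + 1800 = 11780.
PA = 11780 / 1.24 = 9500 ft.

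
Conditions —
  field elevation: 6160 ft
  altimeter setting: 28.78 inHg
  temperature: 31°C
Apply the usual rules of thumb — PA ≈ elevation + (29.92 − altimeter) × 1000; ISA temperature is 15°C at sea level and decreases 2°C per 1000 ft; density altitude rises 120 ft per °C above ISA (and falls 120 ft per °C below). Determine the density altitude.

Pressure altitude = 6160 + (29.92 − 28.78) × 1000 = 6160 + (+1140) = 7300 ft.
ISA temperature at 7300 ft = 15 − 2 × (7300/1000) = 0.4°C.
ISA deviation = 31 − 0.4 = +30.6°C.
Density altitude = 7300 + 120 × (30.6) = 10972 ft.

10972 ft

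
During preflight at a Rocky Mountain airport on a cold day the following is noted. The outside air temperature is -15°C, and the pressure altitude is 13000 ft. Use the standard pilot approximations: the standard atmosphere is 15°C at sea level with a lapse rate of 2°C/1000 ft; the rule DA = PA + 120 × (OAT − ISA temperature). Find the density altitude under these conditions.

ISA temperature at 13000 ft = 15 − 2 × (13000/1000) = -11°C.
ISA deviation = -15 − (-11) = -4°C.
Density altitude = 13000 + 120 × (-4) = 13000 + (-480) = 12520 ft.

12520 ft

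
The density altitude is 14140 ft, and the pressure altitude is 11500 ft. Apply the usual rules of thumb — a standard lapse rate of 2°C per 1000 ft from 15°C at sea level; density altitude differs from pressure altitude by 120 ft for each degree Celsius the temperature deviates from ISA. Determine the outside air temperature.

Density altitude − pressure altitude = 14140 − 11500 = +2640 ft.
At 120 ft/°C that is an ISA deviation of 2640/120 = +22°C.
ISA temperature at 11500 ft = 15 − 2 × (11500/1000) = -8°C.
OAT = ISA + deviation = -8 + (+22) = 14°C.

14°C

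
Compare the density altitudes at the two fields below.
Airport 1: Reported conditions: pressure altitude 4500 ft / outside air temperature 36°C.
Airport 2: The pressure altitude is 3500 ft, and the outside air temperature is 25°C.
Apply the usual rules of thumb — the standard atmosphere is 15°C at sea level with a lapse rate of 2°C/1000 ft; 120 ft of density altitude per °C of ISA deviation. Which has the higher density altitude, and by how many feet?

Airport 1 by 2560 ft

Airport 1: ISA temp = 6°C, deviation +30°C, DA = 4500 + 120 × 30 = 8100 ft.
Airport 2: ISA temp = 8°C, deviation +17°C, DA = 3500 + 120 × 17 = 5540 ft.
Airport 1 is higher by 8100 − 5540 = 2560 ft.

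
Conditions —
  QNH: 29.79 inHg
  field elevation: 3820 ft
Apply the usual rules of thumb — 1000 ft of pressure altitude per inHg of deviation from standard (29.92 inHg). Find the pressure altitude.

3950 ft

Pressure correction = (29.92 − 29.79) × 1000 = +130 ft.
Pressure altitude = 3820 + (+130) = 3950 ft.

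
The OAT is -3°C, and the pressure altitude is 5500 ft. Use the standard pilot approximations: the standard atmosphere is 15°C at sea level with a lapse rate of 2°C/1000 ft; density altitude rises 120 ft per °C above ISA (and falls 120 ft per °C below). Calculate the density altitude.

ISA temperature at 5500 ft = 15 − 2 × (5500/1000) = 4°C.
ISA deviation = -3 − 4 = -7°C.
Density altitude = 5500 + 120 × (-7) = 5500 + (-840) = 4660 ft.

4660 ft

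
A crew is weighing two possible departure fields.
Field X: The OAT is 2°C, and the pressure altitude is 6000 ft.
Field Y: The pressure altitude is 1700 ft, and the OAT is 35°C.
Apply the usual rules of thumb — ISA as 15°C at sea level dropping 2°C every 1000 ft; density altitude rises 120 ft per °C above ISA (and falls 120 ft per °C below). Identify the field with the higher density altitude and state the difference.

Field X: ISA temp = 3°C, deviation -1°C, DA = 6000 + 120 × (-1) = 5880 ft.
Field Y: ISA temp = 11.6°C, deviation +23.4°C, DA = 1700 + 120 × 23.4 = 4508 ft.
Field X is higher by 5880 − 4508 = 1372 ft.

Field X by 1372 ft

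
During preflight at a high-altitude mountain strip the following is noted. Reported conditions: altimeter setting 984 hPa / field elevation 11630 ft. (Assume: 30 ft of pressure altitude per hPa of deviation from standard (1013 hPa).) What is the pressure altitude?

Pressure correction = (1013 − 984) × 30 = +870 ft.
Pressure altitude = 11630 + (+870) = 12500 ft.

12500 ft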